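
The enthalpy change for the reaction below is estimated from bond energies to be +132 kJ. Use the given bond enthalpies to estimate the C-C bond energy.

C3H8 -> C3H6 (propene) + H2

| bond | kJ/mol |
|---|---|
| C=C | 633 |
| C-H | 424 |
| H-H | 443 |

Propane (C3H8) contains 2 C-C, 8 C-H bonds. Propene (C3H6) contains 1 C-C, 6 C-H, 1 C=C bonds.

Let D be the C-C bond energy.
Σ(broken) = 2×D + 8×424 = 3392 + 2D
Σ(formed) = 1×D + 6×424 + 1×633 + 1×443 = 3620 + D
ΔH = Σ(broken) − Σ(formed) = (3392 + 2D) − (3620 + D) = −228 + D
Setting this equal to +132 kJ gives D = 360 kJ/mol.

D(C-C) ≈ 360 kJ/mol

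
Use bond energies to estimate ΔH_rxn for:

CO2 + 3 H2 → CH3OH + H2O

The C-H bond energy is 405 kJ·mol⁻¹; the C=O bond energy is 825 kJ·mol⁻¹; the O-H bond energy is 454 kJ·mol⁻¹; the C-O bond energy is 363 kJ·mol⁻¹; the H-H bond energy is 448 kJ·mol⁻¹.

Bonds broken (reactants):
  C=O: 2 × 825 = 1650
  H-H: 3 × 448 = 1344
  Σ(broken) = 2994 kJ
Bonds formed (products):
  C-H: 3 × 405 = 1215
  C-O: 1 × 363 = 363
  O-H: 3 × 454 = 1362
  Σ(formed) = 2940 kJ
ΔH = Σ(broken) − Σ(formed) = 2994 − 2940 = +54 kJ

ΔH ≈ +54 kJ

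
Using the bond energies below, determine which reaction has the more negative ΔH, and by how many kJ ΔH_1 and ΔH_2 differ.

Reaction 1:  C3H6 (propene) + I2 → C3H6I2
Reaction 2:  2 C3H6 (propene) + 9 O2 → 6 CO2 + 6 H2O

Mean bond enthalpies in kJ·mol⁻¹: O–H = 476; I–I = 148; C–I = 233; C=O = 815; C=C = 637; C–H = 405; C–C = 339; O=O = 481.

Reaction 2, by 4331 kJ

Reaction 1:
  Bonds broken (reactants):
    C–C: 1 × 339 = 339
    C–H: 6 × 405 = 2430
    C=C: 1 × 637 = 637
    I–I: 1 × 148 = 148
    Σ(broken) = 3554 kJ
  Bonds formed (products):
    C–C: 2 × 339 = 678
    C–H: 6 × 405 = 2430
    C–I: 2 × 233 = 466
    Σ(formed) = 3574 kJ
  ΔH_1 = 3554 − 3574 = −20 kJ
Reaction 2:
  Bonds broken (reactants):
    C–C: 2 × 339 = 678
    C–H: 12 × 405 = 4860
    C=C: 2 × 637 = 1274
    O=O: 9 × 481 = 4329
    Σ(broken) = 11141 kJ
  Bonds formed (products):
    C=O: 12 × 815 = 9780
    O–H: 12 × 476 = 5712
    Σ(formed) = 15492 kJ
  ΔH_2 = 11141 − 15492 = −4351 kJ
ΔH_1 − ΔH_2 = +4331 kJ, so reaction 2 has the more negative ΔH; |ΔH_1 − ΔH_2| = 4331 kJ.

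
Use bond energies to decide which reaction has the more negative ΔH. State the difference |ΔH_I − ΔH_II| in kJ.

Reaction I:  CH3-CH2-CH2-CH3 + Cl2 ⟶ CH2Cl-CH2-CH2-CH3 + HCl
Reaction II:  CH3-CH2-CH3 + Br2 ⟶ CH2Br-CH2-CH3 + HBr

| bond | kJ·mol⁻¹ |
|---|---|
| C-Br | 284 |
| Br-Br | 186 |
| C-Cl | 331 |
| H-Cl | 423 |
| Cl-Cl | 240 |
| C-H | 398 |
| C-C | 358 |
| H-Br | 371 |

Reaction I, by 45 kJ

Reaction I:
  Bonds broken (reactants):
    C-C: 3 × 358 = 1074
    C-H: 10 × 398 = 3980
    Cl-Cl: 1 × 240 = 240
    Σ(broken) = 5294 kJ
  Bonds formed (products):
    C-C: 3 × 358 = 1074
    C-Cl: 1 × 331 = 331
    C-H: 9 × 398 = 3582
    H-Cl: 1 × 423 = 423
    Σ(formed) = 5410 kJ
  ΔH_I = 5294 − 5410 = −116 kJ
Reaction II:
  Bonds broken (reactants):
    Br-Br: 1 × 186 = 186
    C-C: 2 × 358 = 716
    C-H: 8 × 398 = 3184
    Σ(broken) = 4086 kJ
  Bonds formed (products):
    C-Br: 1 × 284 = 284
    C-C: 2 × 358 = 716
    C-H: 7 × 398 = 2786
    H-Br: 1 × 371 = 371
    Σ(formed) = 4157 kJ
  ΔH_II = 4086 − 4157 = −71 kJ
ΔH_I − ΔH_II = −45 kJ, so reaction I has the more negative ΔH; |ΔH_I − ΔH_II| = 45 kJ.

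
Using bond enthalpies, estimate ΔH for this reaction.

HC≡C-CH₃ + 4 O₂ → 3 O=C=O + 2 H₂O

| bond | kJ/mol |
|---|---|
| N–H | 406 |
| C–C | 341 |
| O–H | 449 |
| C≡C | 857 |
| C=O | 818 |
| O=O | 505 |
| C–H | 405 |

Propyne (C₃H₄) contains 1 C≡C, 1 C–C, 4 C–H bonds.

ΔH ≈ −1866 kJ

Bonds broken (reactants):
  C≡C: 1 × 857 = 857
  C–C: 1 × 341 = 341
  C–H: 4 × 405 = 1620
  O=O: 4 × 505 = 2020
  Σ(broken) = 4838 kJ
Bonds formed (products):
  C=O: 6 × 818 = 4908
  O–H: 4 × 449 = 1796
  Σ(formed) = 6704 kJ
ΔH = Σ(broken) − Σ(formed) = 4838 − 6704 = −1866 kJ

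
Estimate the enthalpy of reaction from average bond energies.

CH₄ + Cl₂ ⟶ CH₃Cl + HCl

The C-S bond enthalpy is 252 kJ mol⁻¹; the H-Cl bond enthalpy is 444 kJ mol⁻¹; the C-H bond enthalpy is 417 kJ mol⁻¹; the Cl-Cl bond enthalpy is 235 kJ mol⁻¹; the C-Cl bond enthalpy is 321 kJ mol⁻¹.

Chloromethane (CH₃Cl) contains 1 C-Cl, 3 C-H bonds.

Bonds broken (reactants):
  C-H: 4 × 417 = 1668
  Cl-Cl: 1 × 235 = 235
  Σ(broken) = 1903 kJ
Bonds formed (products):
  C-Cl: 1 × 321 = 321
  C-H: 3 × 417 = 1251
  H-Cl: 1 × 444 = 444
  Σ(formed) = 2016 kJ
ΔH = Σ(broken) − Σ(formed) = 1903 − 2016 = −113 kJ

ΔH ≈ −113 kJ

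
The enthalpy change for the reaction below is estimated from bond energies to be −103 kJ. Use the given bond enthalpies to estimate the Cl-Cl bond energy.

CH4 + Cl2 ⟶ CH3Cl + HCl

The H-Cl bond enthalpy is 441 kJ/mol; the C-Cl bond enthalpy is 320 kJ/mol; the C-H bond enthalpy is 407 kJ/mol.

D(Cl-Cl) ≈ 251 kJ/mol

Let D be the Cl-Cl bond energy.
Σ(broken) = 4×407 + 1×D = 1628 + D
Σ(formed) = 1×320 + 3×407 + 1×441 = 1982
ΔH = Σ(broken) − Σ(formed) = (1628 + D) − (1982) = −354 + D
Setting this equal to −103 kJ gives D = 251 kJ/mol.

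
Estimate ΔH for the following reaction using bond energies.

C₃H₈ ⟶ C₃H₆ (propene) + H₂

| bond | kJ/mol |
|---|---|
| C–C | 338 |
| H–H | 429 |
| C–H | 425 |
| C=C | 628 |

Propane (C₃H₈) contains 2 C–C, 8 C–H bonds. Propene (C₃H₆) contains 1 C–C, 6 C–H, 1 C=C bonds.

ΔH ≈ +131 kJ

Bonds broken (reactants):
  C–C: 2 × 338 = 676
  C–H: 8 × 425 = 3400
  Σ(broken) = 4076 kJ
Bonds formed (products):
  C–C: 1 × 338 = 338
  C–H: 6 × 425 = 2550
  C=C: 1 × 628 = 628
  H–H: 1 × 429 = 429
  Σ(formed) = 3945 kJ
ΔH = Σ(broken) − Σ(formed) = 4076 − 3945 = +131 kJ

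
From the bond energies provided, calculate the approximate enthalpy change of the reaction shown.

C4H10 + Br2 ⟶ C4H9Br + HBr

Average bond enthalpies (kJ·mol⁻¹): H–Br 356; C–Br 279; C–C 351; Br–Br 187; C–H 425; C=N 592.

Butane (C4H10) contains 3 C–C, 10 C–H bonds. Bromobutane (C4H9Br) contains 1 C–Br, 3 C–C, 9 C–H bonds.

ΔH ≈ −23 kJ

Bonds broken (reactants):
  Br–Br: 1 × 187 = 187
  C–C: 3 × 351 = 1053
  C–H: 10 × 425 = 4250
  Σ(broken) = 5490 kJ
Bonds formed (products):
  C–Br: 1 × 279 = 279
  C–C: 3 × 351 = 1053
  C–H: 9 × 425 = 3825
  H–Br: 1 × 356 = 356
  Σ(formed) = 5513 kJ
ΔH = Σ(broken) − Σ(formed) = 5490 − 5513 = −23 kJ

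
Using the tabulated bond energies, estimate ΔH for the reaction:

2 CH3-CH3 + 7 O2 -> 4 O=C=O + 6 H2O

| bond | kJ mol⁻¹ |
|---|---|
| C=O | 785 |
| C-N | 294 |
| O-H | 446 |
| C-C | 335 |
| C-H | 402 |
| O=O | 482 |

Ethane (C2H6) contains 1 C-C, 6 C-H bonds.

Bonds broken (reactants):
  C-C: 2 × 335 = 670
  C-H: 12 × 402 = 4824
  O=O: 7 × 482 = 3374
  Σ(broken) = 8868 kJ
Bonds formed (products):
  C=O: 8 × 785 = 6280
  O-H: 12 × 446 = 5352
  Σ(formed) = 11632 kJ
ΔH = Σ(broken) − Σ(formed) = 8868 − 11632 = −2764 kJ

ΔH ≈ −2764 kJ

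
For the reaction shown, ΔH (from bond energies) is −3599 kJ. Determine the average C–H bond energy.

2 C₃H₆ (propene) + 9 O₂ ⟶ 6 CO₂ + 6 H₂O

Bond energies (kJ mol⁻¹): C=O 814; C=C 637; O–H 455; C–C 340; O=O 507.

D(C–H) ≈ 426 kJ/mol

Let D be the C–H bond energy.
Σ(broken) = 2×340 + 12×D + 2×637 + 9×507 = 6517 + 12D
Σ(formed) = 12×814 + 12×455 = 15228
ΔH = Σ(broken) − Σ(formed) = (6517 + 12D) − (15228) = −8711 + 12D
Setting this equal to −3599 kJ gives 12D = 5112, so D = 426 kJ/mol.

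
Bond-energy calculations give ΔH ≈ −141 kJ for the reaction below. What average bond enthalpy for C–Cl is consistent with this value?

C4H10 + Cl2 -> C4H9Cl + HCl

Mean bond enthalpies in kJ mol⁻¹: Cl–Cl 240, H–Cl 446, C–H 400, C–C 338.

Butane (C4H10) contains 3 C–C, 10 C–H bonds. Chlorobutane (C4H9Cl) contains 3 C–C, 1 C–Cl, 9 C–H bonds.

Let D be the C–Cl bond energy.
Σ(broken) = 3×338 + 10×400 + 1×240 = 5254
Σ(formed) = 3×338 + 1×D + 9×400 + 1×446 = 5060 + D
ΔH = Σ(broken) − Σ(formed) = (5254) − (5060 + D) = +194 − D
Setting this equal to −141 kJ gives D = 335 kJ/mol.

D(C–Cl) ≈ 335 kJ/mol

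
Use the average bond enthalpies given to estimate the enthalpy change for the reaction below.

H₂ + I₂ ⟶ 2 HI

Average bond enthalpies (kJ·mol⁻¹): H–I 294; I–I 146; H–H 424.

ΔH ≈ −18 kJ

Bonds broken (reactants):
  H–H: 1 × 424 = 424
  I–I: 1 × 146 = 146
  Σ(broken) = 570 kJ
Bonds formed (products):
  H–I: 2 × 294 = 588
  Σ(formed) = 588 kJ
ΔH = Σ(broken) − Σ(formed) = 570 − 588 = −18 kJ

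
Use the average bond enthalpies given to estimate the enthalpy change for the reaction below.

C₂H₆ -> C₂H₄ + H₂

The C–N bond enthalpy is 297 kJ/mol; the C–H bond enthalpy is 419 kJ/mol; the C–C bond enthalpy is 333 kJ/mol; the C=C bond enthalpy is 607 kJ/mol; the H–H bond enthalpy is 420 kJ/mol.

ΔH ≈ +144 kJ

Bonds broken (reactants):
  C–C: 1 × 333 = 333
  C–H: 6 × 419 = 2514
  Σ(broken) = 2847 kJ
Bonds formed (products):
  C–H: 4 × 419 = 1676
  C=C: 1 × 607 = 607
  H–H: 1 × 420 = 420
  Σ(formed) = 2703 kJ
ΔH = Σ(broken) − Σ(formed) = 2847 − 2703 = +144 kJ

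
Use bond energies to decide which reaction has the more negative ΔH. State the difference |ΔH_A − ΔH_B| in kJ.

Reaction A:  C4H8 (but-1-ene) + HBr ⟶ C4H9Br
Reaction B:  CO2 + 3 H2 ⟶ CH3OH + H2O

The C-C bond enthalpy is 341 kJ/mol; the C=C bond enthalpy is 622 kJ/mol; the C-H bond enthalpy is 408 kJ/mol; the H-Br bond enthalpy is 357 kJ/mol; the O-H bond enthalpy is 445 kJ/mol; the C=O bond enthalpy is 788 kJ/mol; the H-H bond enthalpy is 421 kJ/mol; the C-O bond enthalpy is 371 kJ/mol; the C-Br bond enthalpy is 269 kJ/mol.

Reaction B, by 52 kJ

Reaction A:
  Bonds broken (reactants):
    C-C: 2 × 341 = 682
    C-H: 8 × 408 = 3264
    C=C: 1 × 622 = 622
    H-Br: 1 × 357 = 357
    Σ(broken) = 4925 kJ
  Bonds formed (products):
    C-Br: 1 × 269 = 269
    C-C: 3 × 341 = 1023
    C-H: 9 × 408 = 3672
    Σ(formed) = 4964 kJ
  ΔH_A = 4925 − 4964 = −39 kJ
Reaction B:
  Bonds broken (reactants):
    C=O: 2 × 788 = 1576
    H-H: 3 × 421 = 1263
    Σ(broken) = 2839 kJ
  Bonds formed (products):
    C-H: 3 × 408 = 1224
    C-O: 1 × 371 = 371
    O-H: 3 × 445 = 1335
    Σ(formed) = 2930 kJ
  ΔH_B = 2839 − 2930 = −91 kJ
ΔH_A − ΔH_B = +52 kJ, so reaction B has the more negative ΔH; |ΔH_A − ΔH_B| = 52 kJ.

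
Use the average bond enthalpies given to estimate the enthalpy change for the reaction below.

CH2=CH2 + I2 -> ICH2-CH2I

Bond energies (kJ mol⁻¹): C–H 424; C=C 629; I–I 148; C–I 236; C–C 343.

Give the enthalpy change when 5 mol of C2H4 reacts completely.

ΔH = −190 kJ

Bonds broken (reactants):
  C–H: 4 × 424 = 1696
  C=C: 1 × 629 = 629
  I–I: 1 × 148 = 148
  Σ(broken) = 2473 kJ
Bonds formed (products):
  C–C: 1 × 343 = 343
  C–H: 4 × 424 = 1696
  C–I: 2 × 236 = 472
  Σ(formed) = 2511 kJ
ΔH = Σ(broken) − Σ(formed) = 2473 − 2511 = −38 kJ
For 5× the reaction as written: 5 × (−38) = −190 kJ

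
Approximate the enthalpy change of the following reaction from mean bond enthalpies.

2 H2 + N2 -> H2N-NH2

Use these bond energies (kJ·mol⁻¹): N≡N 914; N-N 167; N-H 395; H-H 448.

Bonds broken (reactants):
  H-H: 2 × 448 = 896
  N≡N: 1 × 914 = 914
  Σ(broken) = 1810 kJ
Bonds formed (products):
  N-H: 4 × 395 = 1580
  N-N: 1 × 167 = 167
  Σ(formed) = 1747 kJ
ΔH = Σ(broken) − Σ(formed) = 1810 − 1747 = +63 kJ

ΔH ≈ +63 kJ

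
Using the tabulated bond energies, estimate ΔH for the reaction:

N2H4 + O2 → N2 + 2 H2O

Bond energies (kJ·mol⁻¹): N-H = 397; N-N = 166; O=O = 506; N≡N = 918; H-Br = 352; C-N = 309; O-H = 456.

ΔH ≈ −482 kJ

Bonds broken (reactants):
  N-H: 4 × 397 = 1588
  N-N: 1 × 166 = 166
  O=O: 1 × 506 = 506
  Σ(broken) = 2260 kJ
Bonds formed (products):
  N≡N: 1 × 918 = 918
  O-H: 4 × 456 = 1824
  Σ(formed) = 2742 kJ
ΔH = Σ(broken) − Σ(formed) = 2260 − 2742 = −482 kJ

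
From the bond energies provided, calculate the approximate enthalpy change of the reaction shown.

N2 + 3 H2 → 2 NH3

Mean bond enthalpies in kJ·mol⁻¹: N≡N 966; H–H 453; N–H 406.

Bonds broken (reactants):
  H–H: 3 × 453 = 1359
  N≡N: 1 × 966 = 966
  Σ(broken) = 2325 kJ
Bonds formed (products):
  N–H: 6 × 406 = 2436
  Σ(formed) = 2436 kJ
ΔH = Σ(broken) − Σ(formed) = 2325 − 2436 = −111 kJ

ΔH ≈ −111 kJ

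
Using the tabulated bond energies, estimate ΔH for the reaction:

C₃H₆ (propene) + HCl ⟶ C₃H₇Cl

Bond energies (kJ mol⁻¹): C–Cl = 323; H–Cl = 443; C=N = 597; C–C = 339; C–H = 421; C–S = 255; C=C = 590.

ΔH ≈ −50 kJ

Bonds broken (reactants):
  C–C: 1 × 339 = 339
  C–H: 6 × 421 = 2526
  C=C: 1 × 590 = 590
  H–Cl: 1 × 443 = 443
  Σ(broken) = 3898 kJ
Bonds formed (products):
  C–C: 2 × 339 = 678
  C–Cl: 1 × 323 = 323
  C–H: 7 × 421 = 2947
  Σ(formed) = 3948 kJ
ΔH = Σ(broken) − Σ(formed) = 3898 − 3948 = −50 kJ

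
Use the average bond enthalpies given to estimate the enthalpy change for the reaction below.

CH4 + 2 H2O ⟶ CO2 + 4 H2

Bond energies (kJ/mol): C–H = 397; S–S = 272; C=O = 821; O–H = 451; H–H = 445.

Bonds broken (reactants):
  C–H: 4 × 397 = 1588
  O–H: 4 × 451 = 1804
  Σ(broken) = 3392 kJ
Bonds formed (products):
  C=O: 2 × 821 = 1642
  H–H: 4 × 445 = 1780
  Σ(formed) = 3422 kJ
ΔH = Σ(broken) − Σ(formed) = 3392 − 3422 = −30 kJ

ΔH ≈ −30 kJ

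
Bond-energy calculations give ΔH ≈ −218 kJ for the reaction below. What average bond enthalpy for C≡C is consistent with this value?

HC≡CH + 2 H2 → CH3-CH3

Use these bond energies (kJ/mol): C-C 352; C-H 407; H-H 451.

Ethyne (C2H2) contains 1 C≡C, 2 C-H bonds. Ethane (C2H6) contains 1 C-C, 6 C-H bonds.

Let D be the C≡C bond energy.
Σ(broken) = 1×D + 2×407 + 2×451 = 1716 + D
Σ(formed) = 1×352 + 6×407 = 2794
ΔH = Σ(broken) − Σ(formed) = (1716 + D) − (2794) = −1078 + D
Setting this equal to −218 kJ gives D = 860 kJ/mol.

D(C≡C) ≈ 860 kJ/mol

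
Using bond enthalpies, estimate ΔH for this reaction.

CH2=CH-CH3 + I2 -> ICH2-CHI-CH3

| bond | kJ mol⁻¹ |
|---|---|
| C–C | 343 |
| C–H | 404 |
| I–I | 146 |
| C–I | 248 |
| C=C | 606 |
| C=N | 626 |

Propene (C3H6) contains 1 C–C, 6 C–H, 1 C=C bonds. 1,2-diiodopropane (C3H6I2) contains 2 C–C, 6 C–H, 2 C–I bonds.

Bonds broken (reactants):
  C–C: 1 × 343 = 343
  C–H: 6 × 404 = 2424
  C=C: 1 × 606 = 606
  I–I: 1 × 146 = 146
  Σ(broken) = 3519 kJ
Bonds formed (products):
  C–C: 2 × 343 = 686
  C–H: 6 × 404 = 2424
  C–I: 2 × 248 = 496
  Σ(formed) = 3606 kJ
ΔH = Σ(broken) − Σ(formed) = 3519 − 3606 = −87 kJ

ΔH ≈ −87 kJ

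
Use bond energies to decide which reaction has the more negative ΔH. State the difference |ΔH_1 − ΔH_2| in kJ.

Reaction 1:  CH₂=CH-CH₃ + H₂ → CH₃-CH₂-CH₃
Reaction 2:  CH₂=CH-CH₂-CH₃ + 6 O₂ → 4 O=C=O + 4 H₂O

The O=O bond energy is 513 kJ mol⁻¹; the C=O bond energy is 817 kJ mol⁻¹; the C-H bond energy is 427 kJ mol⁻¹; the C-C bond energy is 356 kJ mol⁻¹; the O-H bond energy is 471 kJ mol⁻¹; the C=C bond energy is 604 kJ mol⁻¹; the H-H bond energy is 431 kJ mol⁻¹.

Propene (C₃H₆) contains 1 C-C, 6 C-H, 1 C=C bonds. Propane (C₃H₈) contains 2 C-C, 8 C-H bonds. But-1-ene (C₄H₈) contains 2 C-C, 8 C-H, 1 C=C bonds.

Reaction 1:
  Bonds broken (reactants):
    C-C: 1 × 356 = 356
    C-H: 6 × 427 = 2562
    C=C: 1 × 604 = 604
    H-H: 1 × 431 = 431
    Σ(broken) = 3953 kJ
  Bonds formed (products):
    C-C: 2 × 356 = 712
    C-H: 8 × 427 = 3416
    Σ(formed) = 4128 kJ
  ΔH_1 = 3953 − 4128 = −175 kJ
Reaction 2:
  Bonds broken (reactants):
    C-C: 2 × 356 = 712
    C-H: 8 × 427 = 3416
    C=C: 1 × 604 = 604
    O=O: 6 × 513 = 3078
    Σ(broken) = 7810 kJ
  Bonds formed (products):
    C=O: 8 × 817 = 6536
    O-H: 8 × 471 = 3768
    Σ(formed) = 10304 kJ
  ΔH_2 = 7810 − 10304 = −2494 kJ
ΔH_1 − ΔH_2 = +2319 kJ, so reaction 2 has the more negative ΔH; |ΔH_1 − ΔH_2| = 2319 kJ.

Reaction 2, by 2319 kJ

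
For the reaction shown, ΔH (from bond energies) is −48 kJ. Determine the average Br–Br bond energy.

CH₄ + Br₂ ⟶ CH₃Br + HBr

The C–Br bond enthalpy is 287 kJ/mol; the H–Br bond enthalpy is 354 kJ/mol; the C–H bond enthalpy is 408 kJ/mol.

Let D be the Br–Br bond energy.
Σ(broken) = 1×D + 4×408 = 1632 + D
Σ(formed) = 1×287 + 3×408 + 1×354 = 1865
ΔH = Σ(broken) − Σ(formed) = (1632 + D) − (1865) = −233 + D
Setting this equal to −48 kJ gives D = 185 kJ/mol.

D(Br–Br) ≈ 185 kJ/mol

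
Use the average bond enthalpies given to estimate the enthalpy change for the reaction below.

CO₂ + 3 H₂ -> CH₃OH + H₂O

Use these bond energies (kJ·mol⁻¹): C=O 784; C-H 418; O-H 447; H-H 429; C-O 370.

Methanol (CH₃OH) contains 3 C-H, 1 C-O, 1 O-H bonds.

Bonds broken (reactants):
  C=O: 2 × 784 = 1568
  H-H: 3 × 429 = 1287
  Σ(broken) = 2855 kJ
Bonds formed (products):
  C-H: 3 × 418 = 1254
  C-O: 1 × 370 = 370
  O-H: 3 × 447 = 1341
  Σ(formed) = 2965 kJ
ΔH = Σ(broken) − Σ(formed) = 2855 − 2965 = −110 kJ

ΔH ≈ −110 kJ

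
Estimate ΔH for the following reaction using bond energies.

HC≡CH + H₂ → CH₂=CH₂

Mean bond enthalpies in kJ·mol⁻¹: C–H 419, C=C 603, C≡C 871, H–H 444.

ΔH ≈ −126 kJ

Bonds broken (reactants):
  C≡C: 1 × 871 = 871
  C–H: 2 × 419 = 838
  H–H: 1 × 444 = 444
  Σ(broken) = 2153 kJ
Bonds formed (products):
  C–H: 4 × 419 = 1676
  C=C: 1 × 603 = 603
  Σ(formed) = 2279 kJ
ΔH = Σ(broken) − Σ(formed) = 2153 − 2279 = −126 kJ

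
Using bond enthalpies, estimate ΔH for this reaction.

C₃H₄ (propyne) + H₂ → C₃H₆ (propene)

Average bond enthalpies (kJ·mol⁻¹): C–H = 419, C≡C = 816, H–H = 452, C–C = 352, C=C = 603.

Bonds broken (reactants):
  C≡C: 1 × 816 = 816
  C–C: 1 × 352 = 352
  C–H: 4 × 419 = 1676
  H–H: 1 × 452 = 452
  Σ(broken) = 3296 kJ
Bonds formed (products):
  C–C: 1 × 352 = 352
  C–H: 6 × 419 = 2514
  C=C: 1 × 603 = 603
  Σ(formed) = 3469 kJ
ΔH = Σ(broken) − Σ(formed) = 3296 − 3469 = −173 kJ

ΔH ≈ −173 kJ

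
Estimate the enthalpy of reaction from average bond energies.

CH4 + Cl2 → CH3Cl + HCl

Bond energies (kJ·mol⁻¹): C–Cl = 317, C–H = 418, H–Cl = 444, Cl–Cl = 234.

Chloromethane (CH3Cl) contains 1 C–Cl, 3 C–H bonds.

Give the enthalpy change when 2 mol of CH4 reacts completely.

ΔH = −218 kJ

Bonds broken (reactants):
  C–H: 4 × 418 = 1672
  Cl–Cl: 1 × 234 = 234
  Σ(broken) = 1906 kJ
Bonds formed (products):
  C–Cl: 1 × 317 = 317
  C–H: 3 × 418 = 1254
  H–Cl: 1 × 444 = 444
  Σ(formed) = 2015 kJ
ΔH = Σ(broken) − Σ(formed) = 1906 − 2015 = −109 kJ
For 2× the reaction as written: 2 × (−109) = −218 kJ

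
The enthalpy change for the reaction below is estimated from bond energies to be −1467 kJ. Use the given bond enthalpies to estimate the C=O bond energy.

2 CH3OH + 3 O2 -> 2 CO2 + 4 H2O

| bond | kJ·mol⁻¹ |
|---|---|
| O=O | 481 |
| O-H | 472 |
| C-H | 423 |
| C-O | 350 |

Let D be the C=O bond energy.
Σ(broken) = 6×423 + 2×350 + 2×472 + 3×481 = 5625
Σ(formed) = 4×D + 8×472 = 3776 + 4D
ΔH = Σ(broken) − Σ(formed) = (5625) − (3776 + 4D) = +1849 − 4D
Setting this equal to −1467 kJ gives 4D = 3316, so D = 829 kJ/mol.

D(C=O) ≈ 829 kJ/mol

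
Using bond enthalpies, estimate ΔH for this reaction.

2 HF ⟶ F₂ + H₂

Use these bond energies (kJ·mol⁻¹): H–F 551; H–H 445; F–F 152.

Bonds broken (reactants):
  H–F: 2 × 551 = 1102
  Σ(broken) = 1102 kJ
Bonds formed (products):
  F–F: 1 × 152 = 152
  H–H: 1 × 445 = 445
  Σ(formed) = 597 kJ
ΔH = Σ(broken) − Σ(formed) = 1102 − 597 = +505 kJ

ΔH ≈ +505 kJ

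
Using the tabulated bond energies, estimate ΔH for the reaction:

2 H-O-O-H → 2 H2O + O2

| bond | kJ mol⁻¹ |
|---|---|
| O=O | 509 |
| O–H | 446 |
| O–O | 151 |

ΔH ≈ −207 kJ

Bonds broken (reactants):
  O–H: 4 × 446 = 1784
  O–O: 2 × 151 = 302
  Σ(broken) = 2086 kJ
Bonds formed (products):
  O–H: 4 × 446 = 1784
  O=O: 1 × 509 = 509
  Σ(formed) = 2293 kJ
ΔH = Σ(broken) − Σ(formed) = 2086 − 2293 = −207 kJ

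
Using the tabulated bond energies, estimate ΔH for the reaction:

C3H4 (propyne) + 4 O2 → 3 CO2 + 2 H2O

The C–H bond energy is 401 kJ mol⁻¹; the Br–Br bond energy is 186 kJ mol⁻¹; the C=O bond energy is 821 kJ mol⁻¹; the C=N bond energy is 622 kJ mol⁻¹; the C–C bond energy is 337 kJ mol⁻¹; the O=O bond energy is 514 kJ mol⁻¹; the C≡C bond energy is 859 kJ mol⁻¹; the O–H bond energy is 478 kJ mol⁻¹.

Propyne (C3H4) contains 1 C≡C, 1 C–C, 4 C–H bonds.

ΔH ≈ −1982 kJ

Bonds broken (reactants):
  C≡C: 1 × 859 = 859
  C–C: 1 × 337 = 337
  C–H: 4 × 401 = 1604
  O=O: 4 × 514 = 2056
  Σ(broken) = 4856 kJ
Bonds formed (products):
  C=O: 6 × 821 = 4926
  O–H: 4 × 478 = 1912
  Σ(formed) = 6838 kJ
ΔH = Σ(broken) − Σ(formed) = 4856 − 6838 = −1982 kJ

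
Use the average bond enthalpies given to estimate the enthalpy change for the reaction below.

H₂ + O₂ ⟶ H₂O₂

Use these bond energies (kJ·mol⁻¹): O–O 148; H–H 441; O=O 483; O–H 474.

Bonds broken (reactants):
  H–H: 1 × 441 = 441
  O=O: 1 × 483 = 483
  Σ(broken) = 924 kJ
Bonds formed (products):
  O–H: 2 × 474 = 948
  O–O: 1 × 148 = 148
  Σ(formed) = 1096 kJ
ΔH = Σ(broken) − Σ(formed) = 924 − 1096 = −172 kJ

ΔH ≈ −172 kJ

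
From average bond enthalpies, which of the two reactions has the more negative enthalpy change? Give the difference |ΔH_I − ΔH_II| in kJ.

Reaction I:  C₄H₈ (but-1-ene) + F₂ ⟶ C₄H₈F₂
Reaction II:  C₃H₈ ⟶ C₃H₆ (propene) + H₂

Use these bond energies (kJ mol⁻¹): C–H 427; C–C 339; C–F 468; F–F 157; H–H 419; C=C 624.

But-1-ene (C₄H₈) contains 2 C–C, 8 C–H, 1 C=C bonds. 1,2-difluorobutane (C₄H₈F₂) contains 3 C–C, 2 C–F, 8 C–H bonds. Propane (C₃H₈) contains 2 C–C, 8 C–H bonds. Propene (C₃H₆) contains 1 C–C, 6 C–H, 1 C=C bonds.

Reaction I:
  Bonds broken (reactants):
    C–C: 2 × 339 = 678
    C–H: 8 × 427 = 3416
    C=C: 1 × 624 = 624
    F–F: 1 × 157 = 157
    Σ(broken) = 4875 kJ
  Bonds formed (products):
    C–C: 3 × 339 = 1017
    C–F: 2 × 468 = 936
    C–H: 8 × 427 = 3416
    Σ(formed) = 5369 kJ
  ΔH_I = 4875 − 5369 = −494 kJ
Reaction II:
  Bonds broken (reactants):
    C–C: 2 × 339 = 678
    C–H: 8 × 427 = 3416
    Σ(broken) = 4094 kJ
  Bonds formed (products):
    C–C: 1 × 339 = 339
    C–H: 6 × 427 = 2562
    C=C: 1 × 624 = 624
    H–H: 1 × 419 = 419
    Σ(formed) = 3944 kJ
  ΔH_II = 4094 − 3944 = +150 kJ
ΔH_I − ΔH_II = −644 kJ, so reaction I has the more negative ΔH; |ΔH_I − ΔH_II| = 644 kJ.

Reaction I, by 644 kJ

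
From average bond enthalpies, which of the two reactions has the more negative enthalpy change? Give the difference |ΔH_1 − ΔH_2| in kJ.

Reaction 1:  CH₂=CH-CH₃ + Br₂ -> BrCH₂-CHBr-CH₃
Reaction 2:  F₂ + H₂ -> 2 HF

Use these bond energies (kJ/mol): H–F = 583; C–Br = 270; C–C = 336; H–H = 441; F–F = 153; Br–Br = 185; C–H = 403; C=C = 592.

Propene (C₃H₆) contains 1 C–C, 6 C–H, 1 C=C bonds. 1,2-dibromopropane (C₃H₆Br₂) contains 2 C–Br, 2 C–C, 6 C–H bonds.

Reaction 2, by 473 kJ

Reaction 1:
  Bonds broken (reactants):
    Br–Br: 1 × 185 = 185
    C–C: 1 × 336 = 336
    C–H: 6 × 403 = 2418
    C=C: 1 × 592 = 592
    Σ(broken) = 3531 kJ
  Bonds formed (products):
    C–Br: 2 × 270 = 540
    C–C: 2 × 336 = 672
    C–H: 6 × 403 = 2418
    Σ(formed) = 3630 kJ
  ΔH_1 = 3531 − 3630 = −99 kJ
Reaction 2:
  Bonds broken (reactants):
    F–F: 1 × 153 = 153
    H–H: 1 × 441 = 441
    Σ(broken) = 594 kJ
  Bonds formed (products):
    H–F: 2 × 583 = 1166
    Σ(formed) = 1166 kJ
  ΔH_2 = 594 − 1166 = −572 kJ
ΔH_1 − ΔH_2 = +473 kJ, so reaction 2 has the more negative ΔH; |ΔH_1 − ΔH_2| = 473 kJ.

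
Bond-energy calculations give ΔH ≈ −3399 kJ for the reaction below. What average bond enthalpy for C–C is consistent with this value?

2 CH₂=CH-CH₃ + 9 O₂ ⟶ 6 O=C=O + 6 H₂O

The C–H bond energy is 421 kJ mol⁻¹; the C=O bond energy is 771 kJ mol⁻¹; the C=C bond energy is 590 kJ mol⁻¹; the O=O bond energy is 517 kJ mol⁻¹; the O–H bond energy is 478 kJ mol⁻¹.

Let D be the C–C bond energy.
Σ(broken) = 2×D + 12×421 + 2×590 + 9×517 = 10885 + 2D
Σ(formed) = 12×771 + 12×478 = 14988
ΔH = Σ(broken) − Σ(formed) = (10885 + 2D) − (14988) = −4103 + 2D
Setting this equal to −3399 kJ gives 2D = 704, so D = 352 kJ/mol.

D(C–C) ≈ 352 kJ/mol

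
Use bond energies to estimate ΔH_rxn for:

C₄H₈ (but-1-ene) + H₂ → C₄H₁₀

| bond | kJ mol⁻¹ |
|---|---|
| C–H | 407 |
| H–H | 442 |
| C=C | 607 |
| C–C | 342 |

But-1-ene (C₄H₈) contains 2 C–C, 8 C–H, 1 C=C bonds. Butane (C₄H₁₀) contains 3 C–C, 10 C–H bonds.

Bonds broken (reactants):
  C–C: 2 × 342 = 684
  C–H: 8 × 407 = 3256
  C=C: 1 × 607 = 607
  H–H: 1 × 442 = 442
  Σ(broken) = 4989 kJ
Bonds formed (products):
  C–C: 3 × 342 = 1026
  C–H: 10 × 407 = 4070
  Σ(formed) = 5096 kJ
ΔH = Σ(broken) − Σ(formed) = 4989 − 5096 = −107 kJ

ΔH ≈ −107 kJ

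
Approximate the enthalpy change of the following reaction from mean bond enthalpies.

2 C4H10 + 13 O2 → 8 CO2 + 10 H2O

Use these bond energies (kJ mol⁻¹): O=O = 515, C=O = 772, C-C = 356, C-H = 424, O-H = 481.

Bonds broken (reactants):
  C-C: 6 × 356 = 2136
  C-H: 20 × 424 = 8480
  O=O: 13 × 515 = 6695
  Σ(broken) = 17311 kJ
Bonds formed (products):
  C=O: 16 × 772 = 12352
  O-H: 20 × 481 = 9620
  Σ(formed) = 21972 kJ
ΔH = Σ(broken) − Σ(formed) = 17311 − 21972 = −4661 kJ

ΔH ≈ −4661 kJ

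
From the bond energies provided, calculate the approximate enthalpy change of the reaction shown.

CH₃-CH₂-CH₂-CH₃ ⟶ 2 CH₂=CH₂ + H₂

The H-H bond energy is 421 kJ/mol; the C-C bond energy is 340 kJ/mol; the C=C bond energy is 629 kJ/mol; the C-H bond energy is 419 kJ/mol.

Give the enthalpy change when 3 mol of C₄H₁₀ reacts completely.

ΔH = +537 kJ

Bonds broken (reactants):
  C-C: 3 × 340 = 1020
  C-H: 10 × 419 = 4190
  Σ(broken) = 5210 kJ
Bonds formed (products):
  C-H: 8 × 419 = 3352
  C=C: 2 × 629 = 1258
  H-H: 1 × 421 = 421
  Σ(formed) = 5031 kJ
ΔH = Σ(broken) − Σ(formed) = 5210 − 5031 = +179 kJ
For 3× the reaction as written: 3 × (+179) = +537 kJ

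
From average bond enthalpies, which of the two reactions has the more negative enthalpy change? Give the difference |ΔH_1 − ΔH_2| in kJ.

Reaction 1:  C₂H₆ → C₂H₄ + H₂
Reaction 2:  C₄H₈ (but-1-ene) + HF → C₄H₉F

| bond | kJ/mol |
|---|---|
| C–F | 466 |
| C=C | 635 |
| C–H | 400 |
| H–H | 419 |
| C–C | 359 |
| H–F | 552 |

Reaction 1:
  Bonds broken (reactants):
    C–C: 1 × 359 = 359
    C–H: 6 × 400 = 2400
    Σ(broken) = 2759 kJ
  Bonds formed (products):
    C–H: 4 × 400 = 1600
    C=C: 1 × 635 = 635
    H–H: 1 × 419 = 419
    Σ(formed) = 2654 kJ
  ΔH_1 = 2759 − 2654 = +105 kJ
Reaction 2:
  Bonds broken (reactants):
    C–C: 2 × 359 = 718
    C–H: 8 × 400 = 3200
    C=C: 1 × 635 = 635
    H–F: 1 × 552 = 552
    Σ(broken) = 5105 kJ
  Bonds formed (products):
    C–C: 3 × 359 = 1077
    C–F: 1 × 466 = 466
    C–H: 9 × 400 = 3600
    Σ(formed) = 5143 kJ
  ΔH_2 = 5105 − 5143 = −38 kJ
ΔH_1 − ΔH_2 = +143 kJ, so reaction 2 has the more negative ΔH; |ΔH_1 − ΔH_2| = 143 kJ.

Reaction 2, by 143 kJ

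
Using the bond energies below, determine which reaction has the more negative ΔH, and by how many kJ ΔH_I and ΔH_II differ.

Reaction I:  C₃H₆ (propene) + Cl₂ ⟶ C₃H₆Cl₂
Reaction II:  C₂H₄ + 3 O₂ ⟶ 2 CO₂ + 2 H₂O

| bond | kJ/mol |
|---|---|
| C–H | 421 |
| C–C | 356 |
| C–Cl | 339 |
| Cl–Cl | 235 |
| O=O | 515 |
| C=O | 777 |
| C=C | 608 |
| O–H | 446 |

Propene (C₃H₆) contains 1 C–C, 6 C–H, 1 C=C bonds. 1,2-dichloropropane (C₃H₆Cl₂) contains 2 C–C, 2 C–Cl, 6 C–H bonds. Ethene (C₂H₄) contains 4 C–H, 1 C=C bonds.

Reaction II, by 864 kJ

Reaction I:
  Bonds broken (reactants):
    C–C: 1 × 356 = 356
    C–H: 6 × 421 = 2526
    C=C: 1 × 608 = 608
    Cl–Cl: 1 × 235 = 235
    Σ(broken) = 3725 kJ
  Bonds formed (products):
    C–C: 2 × 356 = 712
    C–Cl: 2 × 339 = 678
    C–H: 6 × 421 = 2526
    Σ(formed) = 3916 kJ
  ΔH_I = 3725 − 3916 = −191 kJ
Reaction II:
  Bonds broken (reactants):
    C–H: 4 × 421 = 1684
    C=C: 1 × 608 = 608
    O=O: 3 × 515 = 1545
    Σ(broken) = 3837 kJ
  Bonds formed (products):
    C=O: 4 × 777 = 3108
    O–H: 4 × 446 = 1784
    Σ(formed) = 4892 kJ
  ΔH_II = 3837 − 4892 = −1055 kJ
ΔH_I − ΔH_II = +864 kJ, so reaction II has the more negative ΔH; |ΔH_I − ΔH_II| = 864 kJ.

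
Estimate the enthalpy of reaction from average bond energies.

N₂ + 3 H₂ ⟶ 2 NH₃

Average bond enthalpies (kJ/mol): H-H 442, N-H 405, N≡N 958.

Bonds broken (reactants):
  H-H: 3 × 442 = 1326
  N≡N: 1 × 958 = 958
  Σ(broken) = 2284 kJ
Bonds formed (products):
  N-H: 6 × 405 = 2430
  Σ(formed) = 2430 kJ
ΔH = Σ(broken) − Σ(formed) = 2284 − 2430 = −146 kJ

ΔH ≈ −146 kJ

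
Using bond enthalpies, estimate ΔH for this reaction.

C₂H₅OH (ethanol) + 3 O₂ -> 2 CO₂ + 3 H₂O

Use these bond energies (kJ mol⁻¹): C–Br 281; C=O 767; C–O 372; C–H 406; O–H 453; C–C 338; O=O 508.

Bonds broken (reactants):
  C–C: 1 × 338 = 338
  C–H: 5 × 406 = 2030
  C–O: 1 × 372 = 372
  O–H: 1 × 453 = 453
  O=O: 3 × 508 = 1524
  Σ(broken) = 4717 kJ
Bonds formed (products):
  C=O: 4 × 767 = 3068
  O–H: 6 × 453 = 2718
  Σ(formed) = 5786 kJ
ΔH = Σ(broken) − Σ(formed) = 4717 − 5786 = −1069 kJ

ΔH ≈ −1069 kJ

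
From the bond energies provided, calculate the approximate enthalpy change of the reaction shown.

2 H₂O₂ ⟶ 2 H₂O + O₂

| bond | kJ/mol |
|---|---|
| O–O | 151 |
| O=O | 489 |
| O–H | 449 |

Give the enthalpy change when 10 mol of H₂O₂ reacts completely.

ΔH = −935 kJ

Bonds broken (reactants):
  O–H: 4 × 449 = 1796
  O–O: 2 × 151 = 302
  Σ(broken) = 2098 kJ
Bonds formed (products):
  O–H: 4 × 449 = 1796
  O=O: 1 × 489 = 489
  Σ(formed) = 2285 kJ
ΔH = Σ(broken) − Σ(formed) = 2098 − 2285 = −187 kJ
For 5× the reaction as written: 5 × (−187) = −935 kJ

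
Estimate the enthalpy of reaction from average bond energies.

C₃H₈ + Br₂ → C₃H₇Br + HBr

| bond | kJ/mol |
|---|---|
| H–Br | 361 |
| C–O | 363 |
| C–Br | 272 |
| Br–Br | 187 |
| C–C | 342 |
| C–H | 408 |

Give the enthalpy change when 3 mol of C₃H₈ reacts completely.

Bonds broken (reactants):
  Br–Br: 1 × 187 = 187
  C–C: 2 × 342 = 684
  C–H: 8 × 408 = 3264
  Σ(broken) = 4135 kJ
Bonds formed (products):
  C–Br: 1 × 272 = 272
  C–C: 2 × 342 = 684
  C–H: 7 × 408 = 2856
  H–Br: 1 × 361 = 361
  Σ(formed) = 4173 kJ
ΔH = Σ(broken) − Σ(formed) = 4135 − 4173 = −38 kJ
For 3× the reaction as written: 3 × (−38) = −114 kJ

ΔH = −114 kJ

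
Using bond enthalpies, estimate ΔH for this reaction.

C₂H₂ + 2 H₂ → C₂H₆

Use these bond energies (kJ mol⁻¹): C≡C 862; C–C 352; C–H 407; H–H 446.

ΔH ≈ −226 kJ

Bonds broken (reactants):
  C≡C: 1 × 862 = 862
  C–H: 2 × 407 = 814
  H–H: 2 × 446 = 892
  Σ(broken) = 2568 kJ
Bonds formed (products):
  C–C: 1 × 352 = 352
  C–H: 6 × 407 = 2442
  Σ(formed) = 2794 kJ
ΔH = Σ(broken) − Σ(formed) = 2568 − 2794 = −226 kJ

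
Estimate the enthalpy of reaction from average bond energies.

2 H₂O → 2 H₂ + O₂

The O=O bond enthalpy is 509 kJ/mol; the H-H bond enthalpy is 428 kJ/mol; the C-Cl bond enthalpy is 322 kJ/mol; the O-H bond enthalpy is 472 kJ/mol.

Bonds broken (reactants):
  O-H: 4 × 472 = 1888
  Σ(broken) = 1888 kJ
Bonds formed (products):
  H-H: 2 × 428 = 856
  O=O: 1 × 509 = 509
  Σ(formed) = 1365 kJ
ΔH = Σ(broken) − Σ(formed) = 1888 − 1365 = +523 kJ

ΔH ≈ +523 kJ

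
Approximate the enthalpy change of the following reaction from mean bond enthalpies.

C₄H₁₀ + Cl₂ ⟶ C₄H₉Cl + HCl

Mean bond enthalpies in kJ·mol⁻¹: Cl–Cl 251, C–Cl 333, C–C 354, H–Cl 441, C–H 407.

ΔH ≈ −116 kJ

Bonds broken (reactants):
  C–C: 3 × 354 = 1062
  C–H: 10 × 407 = 4070
  Cl–Cl: 1 × 251 = 251
  Σ(broken) = 5383 kJ
Bonds formed (products):
  C–C: 3 × 354 = 1062
  C–Cl: 1 × 333 = 333
  C–H: 9 × 407 = 3663
  H–Cl: 1 × 441 = 441
  Σ(formed) = 5499 kJ
ΔH = Σ(broken) − Σ(formed) = 5383 − 5499 = −116 kJ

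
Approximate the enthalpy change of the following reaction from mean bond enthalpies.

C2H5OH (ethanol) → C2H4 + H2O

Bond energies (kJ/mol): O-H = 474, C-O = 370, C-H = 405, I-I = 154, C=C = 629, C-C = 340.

Bonds broken (reactants):
  C-C: 1 × 340 = 340
  C-H: 5 × 405 = 2025
  C-O: 1 × 370 = 370
  O-H: 1 × 474 = 474
  Σ(broken) = 3209 kJ
Bonds formed (products):
  C-H: 4 × 405 = 1620
  C=C: 1 × 629 = 629
  O-H: 2 × 474 = 948
  Σ(formed) = 3197 kJ
ΔH = Σ(broken) − Σ(formed) = 3209 − 3197 = +12 kJ

ΔH ≈ +12 kJ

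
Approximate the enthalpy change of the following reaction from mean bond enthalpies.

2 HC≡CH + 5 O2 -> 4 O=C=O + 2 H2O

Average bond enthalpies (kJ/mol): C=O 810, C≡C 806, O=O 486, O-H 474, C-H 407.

ΔH ≈ −2706 kJ

Bonds broken (reactants):
  C≡C: 2 × 806 = 1612
  C-H: 4 × 407 = 1628
  O=O: 5 × 486 = 2430
  Σ(broken) = 5670 kJ
Bonds formed (products):
  C=O: 8 × 810 = 6480
  O-H: 4 × 474 = 1896
  Σ(formed) = 8376 kJ
ΔH = Σ(broken) − Σ(formed) = 5670 − 8376 = −2706 kJ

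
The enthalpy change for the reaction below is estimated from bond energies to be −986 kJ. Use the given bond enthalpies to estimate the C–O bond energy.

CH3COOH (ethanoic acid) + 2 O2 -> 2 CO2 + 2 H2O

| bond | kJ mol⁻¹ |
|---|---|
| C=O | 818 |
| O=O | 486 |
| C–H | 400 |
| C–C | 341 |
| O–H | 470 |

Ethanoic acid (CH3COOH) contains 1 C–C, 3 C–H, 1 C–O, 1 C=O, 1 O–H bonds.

D(C–O) ≈ 365 kJ/mol

Let D be the C–O bond energy.
Σ(broken) = 1×341 + 3×400 + 1×D + 1×818 + 1×470 + 2×486 = 3801 + D
Σ(formed) = 4×818 + 4×470 = 5152
ΔH = Σ(broken) − Σ(formed) = (3801 + D) − (5152) = −1351 + D
Setting this equal to −986 kJ gives D = 365 kJ/mol.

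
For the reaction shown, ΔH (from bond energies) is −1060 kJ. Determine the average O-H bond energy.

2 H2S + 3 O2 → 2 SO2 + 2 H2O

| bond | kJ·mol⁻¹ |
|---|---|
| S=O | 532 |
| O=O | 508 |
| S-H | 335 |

Let D be the O-H bond energy.
Σ(broken) = 3×508 + 4×335 = 2864
Σ(formed) = 4×D + 4×532 = 2128 + 4D
ΔH = Σ(broken) − Σ(formed) = (2864) − (2128 + 4D) = +736 − 4D
Setting this equal to −1060 kJ gives 4D = 1796, so D = 449 kJ/mol.

D(O-H) ≈ 449 kJ/mol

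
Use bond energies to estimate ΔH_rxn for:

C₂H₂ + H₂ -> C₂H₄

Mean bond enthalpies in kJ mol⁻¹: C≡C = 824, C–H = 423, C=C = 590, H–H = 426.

Bonds broken (reactants):
  C≡C: 1 × 824 = 824
  C–H: 2 × 423 = 846
  H–H: 1 × 426 = 426
  Σ(broken) = 2096 kJ
Bonds formed (products):
  C–H: 4 × 423 = 1692
  C=C: 1 × 590 = 590
  Σ(formed) = 2282 kJ
ΔH = Σ(broken) − Σ(formed) = 2096 − 2282 = −186 kJ

ΔH ≈ −186 kJ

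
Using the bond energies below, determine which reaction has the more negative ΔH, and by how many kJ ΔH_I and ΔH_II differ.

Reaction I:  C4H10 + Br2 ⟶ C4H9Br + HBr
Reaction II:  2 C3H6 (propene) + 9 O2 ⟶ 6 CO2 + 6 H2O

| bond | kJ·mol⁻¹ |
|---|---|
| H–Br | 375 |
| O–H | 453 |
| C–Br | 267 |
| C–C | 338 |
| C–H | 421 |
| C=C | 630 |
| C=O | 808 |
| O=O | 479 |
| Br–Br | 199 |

Reaction I:
  Bonds broken (reactants):
    Br–Br: 1 × 199 = 199
    C–C: 3 × 338 = 1014
    C–H: 10 × 421 = 4210
    Σ(broken) = 5423 kJ
  Bonds formed (products):
    C–Br: 1 × 267 = 267
    C–C: 3 × 338 = 1014
    C–H: 9 × 421 = 3789
    H–Br: 1 × 375 = 375
    Σ(formed) = 5445 kJ
  ΔH_I = 5423 − 5445 = −22 kJ
Reaction II:
  Bonds broken (reactants):
    C–C: 2 × 338 = 676
    C–H: 12 × 421 = 5052
    C=C: 2 × 630 = 1260
    O=O: 9 × 479 = 4311
    Σ(broken) = 11299 kJ
  Bonds formed (products):
    C=O: 12 × 808 = 9696
    O–H: 12 × 453 = 5436
    Σ(formed) = 15132 kJ
  ΔH_II = 11299 − 15132 = −3833 kJ
ΔH_I − ΔH_II = +3811 kJ, so reaction II has the more negative ΔH; |ΔH_I − ΔH_II| = 3811 kJ.

Reaction II, by 3811 kJ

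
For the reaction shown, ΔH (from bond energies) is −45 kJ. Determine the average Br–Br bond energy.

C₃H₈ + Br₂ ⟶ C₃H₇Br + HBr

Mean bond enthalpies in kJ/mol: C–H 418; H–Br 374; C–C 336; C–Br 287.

D(Br–Br) ≈ 198 kJ/mol

Let D be the Br–Br bond energy.
Σ(broken) = 1×D + 2×336 + 8×418 = 4016 + D
Σ(formed) = 1×287 + 2×336 + 7×418 + 1×374 = 4259
ΔH = Σ(broken) − Σ(formed) = (4016 + D) − (4259) = −243 + D
Setting this equal to −45 kJ gives D = 198 kJ/mol.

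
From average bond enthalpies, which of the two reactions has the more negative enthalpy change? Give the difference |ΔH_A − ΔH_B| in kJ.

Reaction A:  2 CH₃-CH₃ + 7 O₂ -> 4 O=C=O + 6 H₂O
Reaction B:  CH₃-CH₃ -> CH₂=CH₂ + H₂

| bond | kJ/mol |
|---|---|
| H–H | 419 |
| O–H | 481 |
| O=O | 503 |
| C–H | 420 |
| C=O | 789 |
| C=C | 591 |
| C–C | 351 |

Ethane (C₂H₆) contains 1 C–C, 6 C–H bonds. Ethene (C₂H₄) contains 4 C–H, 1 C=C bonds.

Reaction A, by 3002 kJ

Reaction A:
  Bonds broken (reactants):
    C–C: 2 × 351 = 702
    C–H: 12 × 420 = 5040
    O=O: 7 × 503 = 3521
    Σ(broken) = 9263 kJ
  Bonds formed (products):
    C=O: 8 × 789 = 6312
    O–H: 12 × 481 = 5772
    Σ(formed) = 12084 kJ
  ΔH_A = 9263 − 12084 = −2821 kJ
Reaction B:
  Bonds broken (reactants):
    C–C: 1 × 351 = 351
    C–H: 6 × 420 = 2520
    Σ(broken) = 2871 kJ
  Bonds formed (products):
    C–H: 4 × 420 = 1680
    C=C: 1 × 591 = 591
    H–H: 1 × 419 = 419
    Σ(formed) = 2690 kJ
  ΔH_B = 2871 − 2690 = +181 kJ
ΔH_A − ΔH_B = −3002 kJ, so reaction A has the more negative ΔH; |ΔH_A − ΔH_B| = 3002 kJ.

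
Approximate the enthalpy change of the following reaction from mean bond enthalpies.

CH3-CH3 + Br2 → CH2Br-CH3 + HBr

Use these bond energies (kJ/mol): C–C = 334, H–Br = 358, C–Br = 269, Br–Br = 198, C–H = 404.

Bonds broken (reactants):
  Br–Br: 1 × 198 = 198
  C–C: 1 × 334 = 334
  C–H: 6 × 404 = 2424
  Σ(broken) = 2956 kJ
Bonds formed (products):
  C–Br: 1 × 269 = 269
  C–C: 1 × 334 = 334
  C–H: 5 × 404 = 2020
  H–Br: 1 × 358 = 358
  Σ(formed) = 2981 kJ
ΔH = Σ(broken) − Σ(formed) = 2956 − 2981 = −25 kJ

ΔH ≈ −25 kJ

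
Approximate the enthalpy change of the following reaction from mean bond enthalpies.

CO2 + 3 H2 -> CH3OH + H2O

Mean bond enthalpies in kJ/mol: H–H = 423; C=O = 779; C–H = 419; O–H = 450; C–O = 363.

ΔH ≈ −143 kJ

Bonds broken (reactants):
  C=O: 2 × 779 = 1558
  H–H: 3 × 423 = 1269
  Σ(broken) = 2827 kJ
Bonds formed (products):
  C–H: 3 × 419 = 1257
  C–O: 1 × 363 = 363
  O–H: 3 × 450 = 1350
  Σ(formed) = 2970 kJ
ΔH = Σ(broken) − Σ(formed) = 2827 − 2970 = −143 kJ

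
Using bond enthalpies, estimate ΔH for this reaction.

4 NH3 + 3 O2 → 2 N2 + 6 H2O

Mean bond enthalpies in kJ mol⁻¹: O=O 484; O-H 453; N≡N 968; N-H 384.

Bonds broken (reactants):
  N-H: 12 × 384 = 4608
  O=O: 3 × 484 = 1452
  Σ(broken) = 6060 kJ
Bonds formed (products):
  N≡N: 2 × 968 = 1936
  O-H: 12 × 453 = 5436
  Σ(formed) = 7372 kJ
ΔH = Σ(broken) − Σ(formed) = 6060 − 7372 = −1312 kJ

ΔH ≈ −1312 kJ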